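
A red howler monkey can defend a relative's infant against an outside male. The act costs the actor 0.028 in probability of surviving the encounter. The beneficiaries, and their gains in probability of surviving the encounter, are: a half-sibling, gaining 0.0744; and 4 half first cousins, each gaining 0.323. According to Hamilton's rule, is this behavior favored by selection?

Yes

Hamilton's rule: the trait is favored when the sum of r·B over every recipient exceeds the actor's cost C.
r to a half-sibling = 1/4 (half-sibs share one parent — one path of length 2: r = (1/2)^2 = 1/4).
r to a half first cousin = 0.0625 (half first cousins share one grandparent — one path of length 4: r = (1/2)^4 = 1/16).
Summing one r·B term per recipient: 1·0.25·0.0744 + 4·0.0625·0.323 = 0.09935.
0.09935 > 0.028: the indirect benefit exceeds the cost.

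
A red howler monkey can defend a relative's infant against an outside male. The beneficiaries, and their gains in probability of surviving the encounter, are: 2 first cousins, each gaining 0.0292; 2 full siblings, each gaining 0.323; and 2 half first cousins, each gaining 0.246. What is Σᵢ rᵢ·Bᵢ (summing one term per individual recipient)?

r to a first cousin = 1/8 (first cousins share one grandparent pair — two paths of length 4: r = 2·(1/2)^4 = 1/8).
r to a full sibling = 1/2 (full sibs share both parents — two paths of length 2: r = 2·(1/2)^2 = 1/2).
r to a half first cousin = 1/16 (half first cousins share one grandparent — one path of length 4: r = (1/2)^4 = 1/16).
Summing one r·B term per recipient: 2·0.125·0.0292 + 2·0.5·0.323 + 2·0.0625·0.246 = 0.36105.

0.36105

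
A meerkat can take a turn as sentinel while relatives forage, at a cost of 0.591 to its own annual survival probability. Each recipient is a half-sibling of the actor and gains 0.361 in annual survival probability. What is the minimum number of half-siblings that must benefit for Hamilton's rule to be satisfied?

r to a half-sibling = 1/4 (half-sibs share one parent — one path of length 2: r = (1/2)^2 = 1/4).
Hamilton's rule: n·r·B > C  ⇒  n > C/(r·B) = 0.591/(0.25·0.361) = 6.548.
The smallest integer exceeding 6.548 is 7.

7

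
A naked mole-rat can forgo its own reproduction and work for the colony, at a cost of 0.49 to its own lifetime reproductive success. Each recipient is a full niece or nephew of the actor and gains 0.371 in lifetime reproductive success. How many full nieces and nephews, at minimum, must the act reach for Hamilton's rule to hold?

r to a full niece or nephew = 1/4 (full aunt/uncle↔niece/nephew: two paths of length 3 through the shared grandparent pair: r = 2·(1/2)^3 = 1/4).
Hamilton's rule: n·r·B > C  ⇒  n > C/(r·B) = 0.49/(0.25·0.371) = 5.283.
The smallest integer exceeding 5.283 is 6.

6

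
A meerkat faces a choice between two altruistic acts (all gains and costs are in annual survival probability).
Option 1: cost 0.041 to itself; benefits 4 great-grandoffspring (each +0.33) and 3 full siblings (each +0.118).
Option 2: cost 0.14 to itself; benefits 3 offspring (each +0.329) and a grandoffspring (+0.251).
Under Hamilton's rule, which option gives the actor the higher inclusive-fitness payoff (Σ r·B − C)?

Option 1: r to a great-grandoffspring = 0.125.
Option 1: r to a full sibling = 0.5.
Option 1: Σ r·B − C = (4·0.125·0.33 + 3·0.5·0.118) − 0.041 = 0.301.
Option 2: r to an offspring = 0.5.
Option 2: r to a grandoffspring = 0.25.
Option 2: Σ r·B − C = (3·0.5·0.329 + 1·0.25·0.251) − 0.14 = 0.41625.
Option 2 has the higher net inclusive-fitness payoff.

Option 2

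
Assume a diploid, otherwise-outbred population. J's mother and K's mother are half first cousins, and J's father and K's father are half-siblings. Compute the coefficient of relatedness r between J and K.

With two independent routes of shared ancestry, r is the sum of the two contributions.
J and K are related in two ways: half second cousins through their mothers (r = 1/64) and half first cousins through their fathers (r = 1/16).
r = 1/64 + 1/16 = 5/64 = 0.078125.

0.078125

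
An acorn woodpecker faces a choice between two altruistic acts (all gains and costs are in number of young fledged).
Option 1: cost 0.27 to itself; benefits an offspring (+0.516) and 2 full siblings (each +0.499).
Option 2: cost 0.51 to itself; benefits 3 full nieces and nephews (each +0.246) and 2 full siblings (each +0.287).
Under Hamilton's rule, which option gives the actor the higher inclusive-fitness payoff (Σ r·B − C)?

Option 1

Option 1: r to an offspring = 0.5.
Option 1: r to a full sibling = 0.5.
Option 1: Σ r·B − C = (1·0.5·0.516 + 2·0.5·0.499) − 0.27 = 0.487.
Option 2: r to a full niece or nephew = 0.25.
Option 2: r to a full sibling = 0.5.
Option 2: Σ r·B − C = (3·0.25·0.246 + 2·0.5·0.287) − 0.51 = -0.0385.
Option 1 has the higher net inclusive-fitness payoff.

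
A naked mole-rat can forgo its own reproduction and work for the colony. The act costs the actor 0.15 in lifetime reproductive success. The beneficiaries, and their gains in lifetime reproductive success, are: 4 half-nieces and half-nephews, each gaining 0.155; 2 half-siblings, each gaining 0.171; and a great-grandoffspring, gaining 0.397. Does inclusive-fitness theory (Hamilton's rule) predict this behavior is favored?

Hamilton's rule: the trait is favored when the sum of r·B over every recipient exceeds the actor's cost C.
r to a half-niece or half-nephew = 0.125 (half-aunt/uncle↔niece/nephew: one path of length 3: r = (1/2)^3 = 1/8).
r to a half-sibling = 0.25 (half-sibs share one parent — one path of length 2: r = (1/2)^2 = 1/4).
r to a great-grandoffspring = 0.125 (three parent–offspring links: r = (1/2)^3 = 1/8).
Summing one r·B term per recipient: 4·0.125·0.155 + 2·0.25·0.171 + 1·0.125·0.397 = 0.212625.
0.212625 > 0.15: the indirect benefit exceeds the cost.

Yes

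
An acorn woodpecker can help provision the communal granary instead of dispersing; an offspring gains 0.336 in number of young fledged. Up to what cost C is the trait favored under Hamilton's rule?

r to an offspring = 0.5 (one parent–offspring link: r = (1/2)^1 = 1/2).
Hamilton's rule: n·r·B > C, so the trait is favored while C < n·r·B = 1·0.5·0.336 = 0.168.

0.168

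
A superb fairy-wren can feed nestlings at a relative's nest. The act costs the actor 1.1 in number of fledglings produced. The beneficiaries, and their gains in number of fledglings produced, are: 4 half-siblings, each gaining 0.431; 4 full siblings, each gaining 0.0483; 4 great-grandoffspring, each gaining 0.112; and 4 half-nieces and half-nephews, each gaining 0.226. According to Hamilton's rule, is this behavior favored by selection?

No

Hamilton's rule: the trait is favored when the sum of r·B over every recipient exceeds the actor's cost C.
r to a half-sibling = 0.25 (half-sibs share one parent — one path of length 2: r = (1/2)^2 = 1/4).
r to a full sibling = 1/2 (full sibs share both parents — two paths of length 2: r = 2·(1/2)^2 = 1/2).
r to a great-grandoffspring = 1/8 (three parent–offspring links: r = (1/2)^3 = 1/8).
r to a half-niece or half-nephew = 1/8 (half-aunt/uncle↔niece/nephew: one path of length 3: r = (1/2)^3 = 1/8).
Summing one r·B term per recipient: 4·0.25·0.431 + 4·0.5·0.0483 + 4·0.125·0.112 + 4·0.125·0.226 = 0.6966.
0.6966 < 1.1: the indirect benefit is less than the cost.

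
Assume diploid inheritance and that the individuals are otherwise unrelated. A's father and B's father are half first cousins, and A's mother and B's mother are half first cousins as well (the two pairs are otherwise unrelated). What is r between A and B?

Wright's path rule: contributions from independent ancestry routes add.
A and B are related in two ways: half second cousins through their fathers (r = 1/64) and half second cousins through their mothers (r = 1/64).
r = 1/64 + 1/64 = 0.03125.

0.03125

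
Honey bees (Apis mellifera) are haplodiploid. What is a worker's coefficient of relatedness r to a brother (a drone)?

Her haploid brother carries none of their father's genes and a random half of their mother's genome; that half matches the maternal half of her own genome with probability 1/2: r = 1/2 · 1/2 = 1/4.

0.25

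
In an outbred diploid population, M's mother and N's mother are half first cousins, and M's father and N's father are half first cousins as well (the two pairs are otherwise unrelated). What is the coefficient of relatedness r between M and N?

Wright's path rule: contributions from independent ancestry routes add.
M and N are related in two ways: half second cousins through their mothers (r = 1/64) and half second cousins through their fathers (r = 1/64).
r = 1/64 + 1/64 = 1/32 = 0.03125.

0.03125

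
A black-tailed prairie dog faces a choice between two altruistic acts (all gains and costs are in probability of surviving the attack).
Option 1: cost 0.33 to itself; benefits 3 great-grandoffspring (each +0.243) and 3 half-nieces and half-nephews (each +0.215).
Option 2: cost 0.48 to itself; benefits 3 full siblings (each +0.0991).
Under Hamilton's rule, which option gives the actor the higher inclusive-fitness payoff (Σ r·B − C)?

Option 1

Option 1: r to a great-grandoffspring = 0.125.
Option 1: r to a half-niece or half-nephew = 0.125.
Option 1: Σ r·B − C = (3·0.125·0.243 + 3·0.125·0.215) − 0.33 = -0.15825.
Option 2: r to a full sibling = 0.5.
Option 2: Σ r·B − C = (3·0.5·0.0991) − 0.48 = -0.33135.
Option 1 has the higher net inclusive-fitness payoff.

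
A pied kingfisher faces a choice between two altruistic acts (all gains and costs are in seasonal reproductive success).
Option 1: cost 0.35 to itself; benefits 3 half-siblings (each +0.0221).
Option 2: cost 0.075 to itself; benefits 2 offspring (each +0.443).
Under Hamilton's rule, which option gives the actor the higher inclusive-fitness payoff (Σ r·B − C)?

Option 2

Option 1: r to a half-sibling = 0.25.
Option 1: Σ r·B − C = (3·0.25·0.0221) − 0.35 = -0.333425.
Option 2: r to an offspring = 0.5.
Option 2: Σ r·B − C = (2·0.5·0.443) − 0.075 = 0.368.
Option 2 has the higher net inclusive-fitness payoff.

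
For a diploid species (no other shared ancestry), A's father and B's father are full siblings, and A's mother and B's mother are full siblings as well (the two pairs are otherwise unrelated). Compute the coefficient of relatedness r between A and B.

0.25

Relatedness sums over independent paths through distinct common ancestors.
A and B are related in two ways: first cousins through their fathers (r = 1/8) and first cousins through their mothers (r = 1/8) — i.e. double first cousins.
r = 1/8 + 1/8 = 1/4 = 0.25.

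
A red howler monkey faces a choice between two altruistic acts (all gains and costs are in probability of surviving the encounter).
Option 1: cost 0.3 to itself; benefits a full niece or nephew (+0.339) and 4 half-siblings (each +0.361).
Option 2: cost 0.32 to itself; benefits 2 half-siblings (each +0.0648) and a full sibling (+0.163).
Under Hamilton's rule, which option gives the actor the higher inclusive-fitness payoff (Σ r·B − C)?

Option 1

Option 1: r to a full niece or nephew = 0.25.
Option 1: r to a half-sibling = 0.25.
Option 1: Σ r·B − C = (1·0.25·0.339 + 4·0.25·0.361) − 0.3 = 0.14575.
Option 2: r to a half-sibling = 0.25.
Option 2: r to a full sibling = 0.5.
Option 2: Σ r·B − C = (2·0.25·0.0648 + 1·0.5·0.163) − 0.32 = -0.2061.
Option 1 has the higher net inclusive-fitness payoff.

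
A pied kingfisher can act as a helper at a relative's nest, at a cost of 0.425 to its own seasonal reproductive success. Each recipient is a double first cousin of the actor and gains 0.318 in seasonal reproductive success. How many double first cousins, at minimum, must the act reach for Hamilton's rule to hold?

r to a double first cousin = 0.25 (double first cousins share both grandparent pairs — four paths of length 4: r = 4·(1/2)^4 = 1/4).
Hamilton's rule: n·r·B > C  ⇒  n > C/(r·B) = 0.425/(0.25·0.318) = 5.346.
The smallest integer exceeding 5.346 is 6.

6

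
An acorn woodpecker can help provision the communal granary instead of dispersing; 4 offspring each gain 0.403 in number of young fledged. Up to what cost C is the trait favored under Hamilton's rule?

r to an offspring = 0.5 (one parent–offspring link: r = (1/2)^1 = 1/2).
Hamilton's rule: n·r·B > C, so the trait is favored while C < n·r·B = 4·0.5·0.403 = 0.806.

0.806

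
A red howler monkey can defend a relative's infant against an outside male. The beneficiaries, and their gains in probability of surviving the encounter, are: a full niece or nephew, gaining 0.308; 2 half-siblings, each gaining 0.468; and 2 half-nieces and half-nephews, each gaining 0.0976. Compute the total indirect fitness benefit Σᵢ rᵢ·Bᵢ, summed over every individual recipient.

0.3354

r to a full niece or nephew = 0.25 (full aunt/uncle↔niece/nephew: two paths of length 3 through the shared grandparent pair: r = 2·(1/2)^3 = 1/4).
r to a half-sibling = 0.25 (half-sibs share one parent — one path of length 2: r = (1/2)^2 = 1/4).
r to a half-niece or half-nephew = 0.125 (half-aunt/uncle↔niece/nephew: one path of length 3: r = (1/2)^3 = 1/8).
Summing one r·B term per recipient: 1·0.25·0.308 + 2·0.25·0.468 + 2·0.125·0.0976 = 0.3354.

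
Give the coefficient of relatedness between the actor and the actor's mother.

0.5

Each parent–offspring link contributes a factor of 1/2, and independent paths through distinct common ancestors add.
One parent–offspring link: r = (1/2)^1 = 1/2.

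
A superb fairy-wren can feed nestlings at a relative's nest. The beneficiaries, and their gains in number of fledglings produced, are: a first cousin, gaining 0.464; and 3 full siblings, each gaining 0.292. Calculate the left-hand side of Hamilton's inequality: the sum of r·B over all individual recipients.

r to a first cousin = 1/8 (first cousins share one grandparent pair — two paths of length 4: r = 2·(1/2)^4 = 1/8).
r to a full sibling = 1/2 (full sibs share both parents — two paths of length 2: r = 2·(1/2)^2 = 1/2).
Summing one r·B term per recipient: 1·0.125·0.464 + 3·0.5·0.292 = 0.496.

0.496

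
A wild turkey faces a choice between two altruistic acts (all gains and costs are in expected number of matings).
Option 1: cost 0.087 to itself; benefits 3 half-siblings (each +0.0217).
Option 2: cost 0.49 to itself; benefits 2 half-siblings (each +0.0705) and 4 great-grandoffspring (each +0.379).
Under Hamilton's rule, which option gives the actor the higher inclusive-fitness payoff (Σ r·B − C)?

Option 1: r to a half-sibling = 0.25.
Option 1: Σ r·B − C = (3·0.25·0.0217) − 0.087 = -0.070725.
Option 2: r to a half-sibling = 0.25.
Option 2: r to a great-grandoffspring = 0.125.
Option 2: Σ r·B − C = (2·0.25·0.0705 + 4·0.125·0.379) − 0.49 = -0.26525.
Option 1 has the higher net inclusive-fitness payoff.

Option 1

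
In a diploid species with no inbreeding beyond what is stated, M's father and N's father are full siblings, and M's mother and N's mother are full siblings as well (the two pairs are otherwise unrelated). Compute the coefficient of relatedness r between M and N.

0.25

With two independent routes of shared ancestry, r is the sum of the two contributions.
M and N are related in two ways: first cousins through their fathers (r = 1/8) and first cousins through their mothers (r = 1/8) — i.e. double first cousins.
r = 1/8 + 1/8 = 0.25.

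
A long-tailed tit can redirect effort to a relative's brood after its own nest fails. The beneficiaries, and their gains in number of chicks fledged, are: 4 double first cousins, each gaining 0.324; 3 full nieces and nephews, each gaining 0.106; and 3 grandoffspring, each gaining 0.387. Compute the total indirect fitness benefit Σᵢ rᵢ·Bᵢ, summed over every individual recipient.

r to a double first cousin = 0.25 (double first cousins share both grandparent pairs — four paths of length 4: r = 4·(1/2)^4 = 1/4).
r to a full niece or nephew = 1/4 (full aunt/uncle↔niece/nephew: two paths of length 3 through the shared grandparent pair: r = 2·(1/2)^3 = 1/4).
r to a grandoffspring = 0.25 (two parent–offspring links: r = (1/2)^2 = 1/4).
Summing one r·B term per recipient: 4·0.25·0.324 + 3·0.25·0.106 + 3·0.25·0.387 = 0.69375.

0.69375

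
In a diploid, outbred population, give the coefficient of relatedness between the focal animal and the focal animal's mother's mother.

0.25

Each parent–offspring link contributes a factor of 1/2, and independent paths through distinct common ancestors add.
Two parent–offspring links: r = (1/2)^2 = 1/4.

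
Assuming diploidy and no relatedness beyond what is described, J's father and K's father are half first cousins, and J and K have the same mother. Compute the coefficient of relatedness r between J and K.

0.265625

With two independent routes of shared ancestry, r is the sum of the two contributions.
J and K are related in two ways: half second cousins through their fathers (r = 1/64) and half-sibs through their shared mother (r = 1/4).
r = 1/64 + 1/4 = 17/64 = 0.265625.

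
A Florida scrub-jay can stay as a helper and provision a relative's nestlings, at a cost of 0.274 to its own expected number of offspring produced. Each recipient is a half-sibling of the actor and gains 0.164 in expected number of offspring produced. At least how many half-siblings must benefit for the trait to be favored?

7

r to a half-sibling = 1/4 (half-sibs share one parent — one path of length 2: r = (1/2)^2 = 1/4).
Hamilton's rule: n·r·B > C  ⇒  n > C/(r·B) = 0.274/(0.25·0.164) = 6.683.
The smallest integer exceeding 6.683 is 7.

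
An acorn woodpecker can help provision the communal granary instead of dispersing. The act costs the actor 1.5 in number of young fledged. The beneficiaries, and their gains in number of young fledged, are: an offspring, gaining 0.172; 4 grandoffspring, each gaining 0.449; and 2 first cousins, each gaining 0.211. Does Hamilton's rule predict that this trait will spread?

No

Hamilton's rule: the trait is favored when the sum of r·B over every recipient exceeds the actor's cost C.
r to an offspring = 1/2 (one parent–offspring link: r = (1/2)^1 = 1/2).
r to a grandoffspring = 1/4 (two parent–offspring links: r = (1/2)^2 = 1/4).
r to a first cousin = 0.125 (first cousins share one grandparent pair — two paths of length 4: r = 2·(1/2)^4 = 1/8).
Summing one r·B term per recipient: 1·0.5·0.172 + 4·0.25·0.449 + 2·0.125·0.211 = 0.58775.
0.58775 < 1.5: the indirect benefit is less than the cost.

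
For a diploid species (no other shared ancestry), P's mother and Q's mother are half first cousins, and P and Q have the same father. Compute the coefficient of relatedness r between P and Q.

0.265625

Wright's path rule: contributions from independent ancestry routes add.
P and Q are related in two ways: half second cousins through their mothers (r = 1/64) and half-sibs through their shared father (r = 1/4).
r = 1/64 + 1/4 = 17/64 = 0.265625.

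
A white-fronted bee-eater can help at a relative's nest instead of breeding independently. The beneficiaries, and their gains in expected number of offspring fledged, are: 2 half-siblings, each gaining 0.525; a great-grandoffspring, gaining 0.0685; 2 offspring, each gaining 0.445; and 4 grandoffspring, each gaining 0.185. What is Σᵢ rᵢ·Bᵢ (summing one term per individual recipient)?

0.9010625

r to a half-sibling = 1/4 (half-sibs share one parent — one path of length 2: r = (1/2)^2 = 1/4).
r to a great-grandoffspring = 1/8 (three parent–offspring links: r = (1/2)^3 = 1/8).
r to an offspring = 1/2 (one parent–offspring link: r = (1/2)^1 = 1/2).
r to a grandoffspring = 0.25 (two parent–offspring links: r = (1/2)^2 = 1/4).
Summing one r·B term per recipient: 2·0.25·0.525 + 1·0.125·0.0685 + 2·0.5·0.445 + 4·0.25·0.185 = 0.9010625.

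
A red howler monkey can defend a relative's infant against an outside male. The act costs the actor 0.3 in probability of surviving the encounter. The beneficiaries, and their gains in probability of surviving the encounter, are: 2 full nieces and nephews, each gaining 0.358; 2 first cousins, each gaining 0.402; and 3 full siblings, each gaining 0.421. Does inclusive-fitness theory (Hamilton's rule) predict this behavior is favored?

Hamilton's rule: the trait is favored when the sum of r·B over every recipient exceeds the actor's cost C.
r to a full niece or nephew = 0.25 (full aunt/uncle↔niece/nephew: two paths of length 3 through the shared grandparent pair: r = 2·(1/2)^3 = 1/4).
r to a first cousin = 1/8 (first cousins share one grandparent pair — two paths of length 4: r = 2·(1/2)^4 = 1/8).
r to a full sibling = 0.5 (full sibs share both parents — two paths of length 2: r = 2·(1/2)^2 = 1/2).
Summing one r·B term per recipient: 2·0.25·0.358 + 2·0.125·0.402 + 3·0.5·0.421 = 0.911.
0.911 > 0.3: the indirect benefit exceeds the cost.

Yes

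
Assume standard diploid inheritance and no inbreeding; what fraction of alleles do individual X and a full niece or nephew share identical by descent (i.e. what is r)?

0.25

Each parent–offspring link contributes a factor of 1/2, and independent paths through distinct common ancestors add.
Full aunt/uncle↔niece/nephew: two paths of length 3 through the shared grandparent pair: r = 2·(1/2)^3 = 1/4.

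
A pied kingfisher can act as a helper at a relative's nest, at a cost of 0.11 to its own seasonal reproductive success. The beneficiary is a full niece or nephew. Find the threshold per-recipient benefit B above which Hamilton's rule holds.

0.44

r to a full niece or nephew = 1/4 (full aunt/uncle↔niece/nephew: two paths of length 3 through the shared grandparent pair: r = 2·(1/2)^3 = 1/4).
Hamilton's rule with n recipients of equal r: n·r·B > C, so B > C/(n·r) = 0.11/(1·0.25) = 0.44.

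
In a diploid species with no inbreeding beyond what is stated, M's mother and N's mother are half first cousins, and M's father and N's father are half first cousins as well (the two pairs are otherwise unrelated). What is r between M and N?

Independent pedigree routes through distinct common ancestors add.
M and N are related in two ways: half second cousins through their mothers (r = 1/64) and half second cousins through their fathers (r = 1/64).
r = 1/64 + 1/64 = 0.03125.

0.03125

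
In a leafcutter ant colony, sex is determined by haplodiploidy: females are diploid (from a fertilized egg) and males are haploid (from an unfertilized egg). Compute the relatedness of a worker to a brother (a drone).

Her haploid brother carries none of their father's genes and a random half of their mother's genome; that half matches the maternal half of her own genome with probability 1/2: r = 1/2 · 1/2 = 1/4.

0.25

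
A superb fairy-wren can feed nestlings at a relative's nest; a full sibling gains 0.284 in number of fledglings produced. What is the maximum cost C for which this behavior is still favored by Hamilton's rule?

0.142

r to a full sibling = 0.5 (full sibs share both parents — two paths of length 2: r = 2·(1/2)^2 = 1/2).
Hamilton's rule: n·r·B > C, so the trait is favored while C < n·r·B = 1·0.5·0.284 = 0.142.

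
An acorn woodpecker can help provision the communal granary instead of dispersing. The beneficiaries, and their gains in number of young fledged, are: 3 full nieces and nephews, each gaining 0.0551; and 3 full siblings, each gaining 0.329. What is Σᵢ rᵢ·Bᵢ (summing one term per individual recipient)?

0.534825

r to a full niece or nephew = 0.25 (full aunt/uncle↔niece/nephew: two paths of length 3 through the shared grandparent pair: r = 2·(1/2)^3 = 1/4).
r to a full sibling = 1/2 (full sibs share both parents — two paths of length 2: r = 2·(1/2)^2 = 1/2).
Summing one r·B term per recipient: 3·0.25·0.0551 + 3·0.5·0.329 = 0.534825.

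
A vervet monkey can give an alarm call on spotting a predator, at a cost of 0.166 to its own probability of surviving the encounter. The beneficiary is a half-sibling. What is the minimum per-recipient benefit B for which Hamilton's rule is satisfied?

r to a half-sibling = 1/4 (half-sibs share one parent — one path of length 2: r = (1/2)^2 = 1/4).
Hamilton's rule with n recipients of equal r: n·r·B > C, so B > C/(n·r) = 0.166/(1·0.25) = 0.664.

0.664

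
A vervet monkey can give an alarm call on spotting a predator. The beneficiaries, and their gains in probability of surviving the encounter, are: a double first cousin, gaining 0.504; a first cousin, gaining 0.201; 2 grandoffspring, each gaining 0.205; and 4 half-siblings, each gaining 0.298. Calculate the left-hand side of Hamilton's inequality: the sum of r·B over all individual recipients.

r to a double first cousin = 1/4 (double first cousins share both grandparent pairs — four paths of length 4: r = 4·(1/2)^4 = 1/4).
r to a first cousin = 1/8 (first cousins share one grandparent pair — two paths of length 4: r = 2·(1/2)^4 = 1/8).
r to a grandoffspring = 1/4 (two parent–offspring links: r = (1/2)^2 = 1/4).
r to a half-sibling = 0.25 (half-sibs share one parent — one path of length 2: r = (1/2)^2 = 1/4).
Summing one r·B term per recipient: 1·0.25·0.504 + 1·0.125·0.201 + 2·0.25·0.205 + 4·0.25·0.298 = 0.551625.

0.551625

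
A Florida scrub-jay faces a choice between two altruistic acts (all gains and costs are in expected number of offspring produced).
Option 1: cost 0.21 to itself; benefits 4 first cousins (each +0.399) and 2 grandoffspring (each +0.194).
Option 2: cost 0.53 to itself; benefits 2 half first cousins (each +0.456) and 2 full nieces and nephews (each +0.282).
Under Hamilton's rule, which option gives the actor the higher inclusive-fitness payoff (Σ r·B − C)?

Option 1

Option 1: r to a first cousin = 0.125.
Option 1: r to a grandoffspring = 0.25.
Option 1: Σ r·B − C = (4·0.125·0.399 + 2·0.25·0.194) − 0.21 = 0.0865.
Option 2: r to a half first cousin = 0.0625.
Option 2: r to a full niece or nephew = 0.25.
Option 2: Σ r·B − C = (2·0.0625·0.456 + 2·0.25·0.282) − 0.53 = -0.332.
Option 1 has the higher net inclusive-fitness payoff.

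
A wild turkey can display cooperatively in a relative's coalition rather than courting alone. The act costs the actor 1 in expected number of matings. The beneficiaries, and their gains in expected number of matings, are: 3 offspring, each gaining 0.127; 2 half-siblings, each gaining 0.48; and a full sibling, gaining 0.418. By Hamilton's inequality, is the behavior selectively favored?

Hamilton's rule: the trait is favored when the sum of r·B over every recipient exceeds the actor's cost C.
r to an offspring = 0.5 (one parent–offspring link: r = (1/2)^1 = 1/2).
r to a half-sibling = 0.25 (half-sibs share one parent — one path of length 2: r = (1/2)^2 = 1/4).
r to a full sibling = 0.5 (full sibs share both parents — two paths of length 2: r = 2·(1/2)^2 = 1/2).
Summing one r·B term per recipient: 3·0.5·0.127 + 2·0.25·0.48 + 1·0.5·0.418 = 0.6395.
0.6395 < 1: the indirect benefit is less than the cost.

No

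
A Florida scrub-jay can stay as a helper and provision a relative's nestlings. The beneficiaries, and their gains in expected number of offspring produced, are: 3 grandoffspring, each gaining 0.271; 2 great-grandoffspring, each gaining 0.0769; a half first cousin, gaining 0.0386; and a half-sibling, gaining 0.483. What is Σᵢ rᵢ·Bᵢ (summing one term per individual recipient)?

r to a grandoffspring = 0.25 (two parent–offspring links: r = (1/2)^2 = 1/4).
r to a great-grandoffspring = 0.125 (three parent–offspring links: r = (1/2)^3 = 1/8).
r to a half first cousin = 0.0625 (half first cousins share one grandparent — one path of length 4: r = (1/2)^4 = 1/16).
r to a half-sibling = 0.25 (half-sibs share one parent — one path of length 2: r = (1/2)^2 = 1/4).
Summing one r·B term per recipient: 3·0.25·0.271 + 2·0.125·0.0769 + 1·0.0625·0.0386 + 1·0.25·0.483 = 0.3456375.

0.3456375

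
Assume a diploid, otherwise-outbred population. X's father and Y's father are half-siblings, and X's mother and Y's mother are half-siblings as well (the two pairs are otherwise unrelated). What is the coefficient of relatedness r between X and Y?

0.125

Wright's path rule: contributions from independent ancestry routes add.
X and Y are related in two ways: half first cousins through their fathers (r = 1/16) and half first cousins through their mothers (r = 1/16).
r = 1/16 + 1/16 = 0.125.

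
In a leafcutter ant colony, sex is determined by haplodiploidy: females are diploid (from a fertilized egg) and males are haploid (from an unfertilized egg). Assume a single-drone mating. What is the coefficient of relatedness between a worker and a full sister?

0.75

Haplodiploid full sisters inherit their father's entire haploid genome identically (contributing 1/2) and on average half of their mother's contribution (1/2 · 1/2 = 1/4); r = 1/2 + 1/4 = 3/4.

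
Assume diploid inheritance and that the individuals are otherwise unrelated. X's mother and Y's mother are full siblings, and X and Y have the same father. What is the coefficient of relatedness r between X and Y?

0.375

With two independent routes of shared ancestry, r is the sum of the two contributions.
X and Y are related in two ways: first cousins through their mothers (r = 1/8) and half-sibs through their shared father (r = 1/4).
r = 1/8 + 1/4 = 3/8 = 0.375.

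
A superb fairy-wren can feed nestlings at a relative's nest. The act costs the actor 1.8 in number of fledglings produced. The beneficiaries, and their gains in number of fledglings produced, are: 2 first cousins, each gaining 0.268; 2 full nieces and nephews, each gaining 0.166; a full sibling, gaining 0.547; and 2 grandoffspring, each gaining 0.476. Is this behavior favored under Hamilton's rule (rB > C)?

Hamilton's rule: the trait is favored when the sum of r·B over every recipient exceeds the actor's cost C.
r to a first cousin = 0.125 (first cousins share one grandparent pair — two paths of length 4: r = 2·(1/2)^4 = 1/8).
r to a full niece or nephew = 0.25 (full aunt/uncle↔niece/nephew: two paths of length 3 through the shared grandparent pair: r = 2·(1/2)^3 = 1/4).
r to a full sibling = 1/2 (full sibs share both parents — two paths of length 2: r = 2·(1/2)^2 = 1/2).
r to a grandoffspring = 0.25 (two parent–offspring links: r = (1/2)^2 = 1/4).
Summing one r·B term per recipient: 2·0.125·0.268 + 2·0.25·0.166 + 1·0.5·0.547 + 2·0.25·0.476 = 0.6615.
0.6615 < 1.8: the indirect benefit is less than the cost.

No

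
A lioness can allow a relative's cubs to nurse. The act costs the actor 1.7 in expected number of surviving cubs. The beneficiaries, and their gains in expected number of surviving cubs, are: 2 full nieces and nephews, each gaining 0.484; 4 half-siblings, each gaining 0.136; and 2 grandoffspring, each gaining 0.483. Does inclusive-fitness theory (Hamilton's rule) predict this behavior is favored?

No

Hamilton's rule: the trait is favored when the sum of r·B over every recipient exceeds the actor's cost C.
r to a full niece or nephew = 1/4 (full aunt/uncle↔niece/nephew: two paths of length 3 through the shared grandparent pair: r = 2·(1/2)^3 = 1/4).
r to a half-sibling = 0.25 (half-sibs share one parent — one path of length 2: r = (1/2)^2 = 1/4).
r to a grandoffspring = 1/4 (two parent–offspring links: r = (1/2)^2 = 1/4).
Summing one r·B term per recipient: 2·0.25·0.484 + 4·0.25·0.136 + 2·0.25·0.483 = 0.6195.
0.6195 < 1.7: the indirect benefit is less than the cost.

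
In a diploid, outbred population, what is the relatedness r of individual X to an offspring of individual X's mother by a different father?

Each parent–offspring link contributes a factor of 1/2, and independent paths through distinct common ancestors add.
Half-sibs share one parent — one path of length 2: r = (1/2)^2 = 1/4.

0.25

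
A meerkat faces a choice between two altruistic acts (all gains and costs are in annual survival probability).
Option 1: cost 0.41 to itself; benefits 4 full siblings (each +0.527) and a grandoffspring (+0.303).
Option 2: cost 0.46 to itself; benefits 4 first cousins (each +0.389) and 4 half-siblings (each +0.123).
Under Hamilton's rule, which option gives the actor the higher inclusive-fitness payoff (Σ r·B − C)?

Option 1

Option 1: r to a full sibling = 0.5.
Option 1: r to a grandoffspring = 0.25.
Option 1: Σ r·B − C = (4·0.5·0.527 + 1·0.25·0.303) − 0.41 = 0.71975.
Option 2: r to a first cousin = 0.125.
Option 2: r to a half-sibling = 0.25.
Option 2: Σ r·B − C = (4·0.125·0.389 + 4·0.25·0.123) − 0.46 = -0.1425.
Option 1 has the higher net inclusive-fitness payoff.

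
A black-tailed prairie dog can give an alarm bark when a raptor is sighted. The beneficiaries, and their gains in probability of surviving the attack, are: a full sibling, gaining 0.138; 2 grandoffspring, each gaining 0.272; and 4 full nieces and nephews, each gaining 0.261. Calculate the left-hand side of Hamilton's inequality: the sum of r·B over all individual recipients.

0.466

r to a full sibling = 0.5 (full sibs share both parents — two paths of length 2: r = 2·(1/2)^2 = 1/2).
r to a grandoffspring = 0.25 (two parent–offspring links: r = (1/2)^2 = 1/4).
r to a full niece or nephew = 1/4 (full aunt/uncle↔niece/nephew: two paths of length 3 through the shared grandparent pair: r = 2·(1/2)^3 = 1/4).
Summing one r·B term per recipient: 1·0.5·0.138 + 2·0.25·0.272 + 4·0.25·0.261 = 0.466.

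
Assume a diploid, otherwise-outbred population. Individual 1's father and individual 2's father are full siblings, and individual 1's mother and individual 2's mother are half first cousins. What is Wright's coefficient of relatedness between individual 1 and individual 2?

Wright's path rule: contributions from independent ancestry routes add.
Individual 1 and individual 2 are related in two ways: first cousins through their fathers (r = 1/8) and half second cousins through their mothers (r = 1/64).
r = 1/8 + 1/64 = 0.140625.

0.140625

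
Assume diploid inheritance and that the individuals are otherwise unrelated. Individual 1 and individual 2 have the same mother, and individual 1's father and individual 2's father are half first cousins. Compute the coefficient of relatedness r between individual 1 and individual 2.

With two independent routes of shared ancestry, r is the sum of the two contributions.
Individual 1 and individual 2 are related in two ways: half-sibs through their shared mother (r = 1/4) and half second cousins through their fathers (r = 1/64).
r = 1/4 + 1/64 = 17/64 = 0.265625.

0.265625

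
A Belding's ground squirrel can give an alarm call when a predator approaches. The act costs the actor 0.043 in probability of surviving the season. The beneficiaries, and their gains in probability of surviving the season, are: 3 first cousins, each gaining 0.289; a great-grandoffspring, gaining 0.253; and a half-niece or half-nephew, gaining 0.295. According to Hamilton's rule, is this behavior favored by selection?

Yes

Hamilton's rule: the trait is favored when the sum of r·B over every recipient exceeds the actor's cost C.
r to a first cousin = 0.125 (first cousins share one grandparent pair — two paths of length 4: r = 2·(1/2)^4 = 1/8).
r to a great-grandoffspring = 0.125 (three parent–offspring links: r = (1/2)^3 = 1/8).
r to a half-niece or half-nephew = 0.125 (half-aunt/uncle↔niece/nephew: one path of length 3: r = (1/2)^3 = 1/8).
Summing one r·B term per recipient: 3·0.125·0.289 + 1·0.125·0.253 + 1·0.125·0.295 = 0.176875.
0.176875 > 0.043: the indirect benefit exceeds the cost.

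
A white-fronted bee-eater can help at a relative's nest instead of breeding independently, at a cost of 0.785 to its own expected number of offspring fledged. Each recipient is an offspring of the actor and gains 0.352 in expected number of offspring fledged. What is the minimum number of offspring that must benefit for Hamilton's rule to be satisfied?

5

r to an offspring = 0.5 (one parent–offspring link: r = (1/2)^1 = 1/2).
Hamilton's rule: n·r·B > C  ⇒  n > C/(r·B) = 0.785/(0.5·0.352) = 4.46.
The smallest integer exceeding 4.46 is 5.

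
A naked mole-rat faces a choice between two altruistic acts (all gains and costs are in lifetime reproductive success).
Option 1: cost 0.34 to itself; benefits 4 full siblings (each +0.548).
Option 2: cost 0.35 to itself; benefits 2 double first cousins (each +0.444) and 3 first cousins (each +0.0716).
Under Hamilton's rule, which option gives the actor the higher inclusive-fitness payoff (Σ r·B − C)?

Option 1: r to a full sibling = 0.5.
Option 1: Σ r·B − C = (4·0.5·0.548) − 0.34 = 0.756.
Option 2: r to a double first cousin = 0.25.
Option 2: r to a first cousin = 0.125.
Option 2: Σ r·B − C = (2·0.25·0.444 + 3·0.125·0.0716) − 0.35 = -0.10115.
Option 1 has the higher net inclusive-fitness payoff.

Option 1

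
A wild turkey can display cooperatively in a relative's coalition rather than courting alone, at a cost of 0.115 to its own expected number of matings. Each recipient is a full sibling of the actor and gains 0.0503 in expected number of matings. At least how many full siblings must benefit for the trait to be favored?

5

r to a full sibling = 1/2 (full sibs share both parents — two paths of length 2: r = 2·(1/2)^2 = 1/2).
Hamilton's rule: n·r·B > C  ⇒  n > C/(r·B) = 0.115/(0.5·0.0503) = 4.573.
The smallest integer exceeding 4.573 is 5.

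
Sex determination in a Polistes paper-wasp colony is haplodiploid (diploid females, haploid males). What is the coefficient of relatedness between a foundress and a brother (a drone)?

0.25

Her haploid brother carries none of their father's genes and a random half of their mother's genome; that half matches the maternal half of her own genome with probability 1/2: r = 1/2 · 1/2 = 1/4.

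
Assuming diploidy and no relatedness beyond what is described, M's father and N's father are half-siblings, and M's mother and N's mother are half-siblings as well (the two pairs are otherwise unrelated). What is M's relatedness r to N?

0.125

Independent pedigree routes through distinct common ancestors add.
M and N are related in two ways: half first cousins through their fathers (r = 1/16) and half first cousins through their mothers (r = 1/16).
r = 1/16 + 1/16 = 0.125.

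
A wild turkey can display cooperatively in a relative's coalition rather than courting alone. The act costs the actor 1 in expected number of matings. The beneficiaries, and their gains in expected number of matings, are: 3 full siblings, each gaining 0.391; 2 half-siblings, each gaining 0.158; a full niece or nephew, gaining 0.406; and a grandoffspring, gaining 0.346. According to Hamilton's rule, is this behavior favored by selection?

Hamilton's rule: the trait is favored when the sum of r·B over every recipient exceeds the actor's cost C.
r to a full sibling = 1/2 (full sibs share both parents — two paths of length 2: r = 2·(1/2)^2 = 1/2).
r to a half-sibling = 0.25 (half-sibs share one parent — one path of length 2: r = (1/2)^2 = 1/4).
r to a full niece or nephew = 1/4 (full aunt/uncle↔niece/nephew: two paths of length 3 through the shared grandparent pair: r = 2·(1/2)^3 = 1/4).
r to a grandoffspring = 0.25 (two parent–offspring links: r = (1/2)^2 = 1/4).
Summing one r·B term per recipient: 3·0.5·0.391 + 2·0.25·0.158 + 1·0.25·0.406 + 1·0.25·0.346 = 0.8535.
0.8535 < 1: the indirect benefit is less than the cost.

No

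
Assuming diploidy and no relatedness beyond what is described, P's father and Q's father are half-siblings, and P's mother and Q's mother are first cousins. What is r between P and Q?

0.09375

With two independent routes of shared ancestry, r is the sum of the two contributions.
P and Q are related in two ways: half first cousins through their fathers (r = 1/16) and second cousins through their mothers (r = 1/32).
r = 1/16 + 1/32 = 0.09375.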